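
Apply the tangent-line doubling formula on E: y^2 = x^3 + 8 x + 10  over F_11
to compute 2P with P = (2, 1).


Doubling: s = (3 x1^2 + a) / (2 y1)
s = (3*2^2 + 8) / (2*1) mod 11 = 10
x3 = s^2 - 2 x1 mod 11 = 10^2 - 2*2 = 8
y3 = s (x1 - x3) - y1 mod 11 = 10 * (2 - 8) - 1 = 5

2P = (8, 5)


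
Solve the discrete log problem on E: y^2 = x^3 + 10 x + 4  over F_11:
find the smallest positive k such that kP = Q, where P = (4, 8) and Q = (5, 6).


Enumerate multiples of P until we hit Q = (5, 6):
  1P = (4, 8)
  2P = (6, 4)
  3P = (5, 5)
  4P = (0, 2)
  5P = (1, 2)
  6P = (10, 2)
  7P = (9, 8)
  8P = (9, 3)
  9P = (10, 9)
  10P = (1, 9)
  11P = (0, 9)
  12P = (5, 6)
Match found at i = 12.

k = 12


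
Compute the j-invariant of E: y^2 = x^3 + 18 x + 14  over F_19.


Delta = -16(4 a^3 + 27 b^2) mod 19 = 18
-1728 * (4 a)^3 = -1728 * (4*18)^3 mod 19 = 12
j = 12 * 18^(-1) mod 19 = 7

j = 7 (mod 19)


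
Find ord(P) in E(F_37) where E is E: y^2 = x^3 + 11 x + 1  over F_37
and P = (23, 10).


Compute successive multiples of P until we hit O:
  1P = (23, 10)
  2P = (21, 24)
  3P = (5, 12)
  4P = (25, 19)
  5P = (0, 1)
  6P = (18, 0)
  7P = (0, 36)
  8P = (25, 18)
  ... (continuing to 12P)
  12P = O

ord(P) = 12


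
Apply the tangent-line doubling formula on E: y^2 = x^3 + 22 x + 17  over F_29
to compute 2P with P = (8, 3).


Doubling: s = (3 x1^2 + a) / (2 y1)
s = (3*8^2 + 22) / (2*3) mod 29 = 26
x3 = s^2 - 2 x1 mod 29 = 26^2 - 2*8 = 22
y3 = s (x1 - x3) - y1 mod 29 = 26 * (8 - 22) - 3 = 10

2P = (22, 10)


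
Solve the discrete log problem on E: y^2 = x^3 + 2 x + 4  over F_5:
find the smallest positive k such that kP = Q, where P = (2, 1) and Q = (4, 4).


Enumerate multiples of P until we hit Q = (4, 4):
  1P = (2, 1)
  2P = (0, 3)
  3P = (4, 1)
  4P = (4, 4)
Match found at i = 4.

k = 4


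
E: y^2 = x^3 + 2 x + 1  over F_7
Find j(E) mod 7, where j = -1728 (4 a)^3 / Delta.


Delta = -16(4 a^3 + 27 b^2) mod 7 = 1
-1728 * (4 a)^3 = -1728 * (4*2)^3 mod 7 = 1
j = 1 * 1^(-1) mod 7 = 1

j = 1 (mod 7)


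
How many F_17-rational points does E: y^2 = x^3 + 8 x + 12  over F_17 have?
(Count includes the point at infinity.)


For each x in F_17, count y with y^2 = x^3 + 8 x + 12 mod 17:
  x = 1: RHS = 4, y in [2, 15]  -> 2 point(s)
  x = 2: RHS = 2, y in [6, 11]  -> 2 point(s)
  x = 6: RHS = 4, y in [2, 15]  -> 2 point(s)
  x = 10: RHS = 4, y in [2, 15]  -> 2 point(s)
  x = 12: RHS = 0, y in [0]  -> 1 point(s)
  x = 13: RHS = 1, y in [1, 16]  -> 2 point(s)
Affine points: 11. Add the point at infinity: total = 12.

#E(F_17) = 12


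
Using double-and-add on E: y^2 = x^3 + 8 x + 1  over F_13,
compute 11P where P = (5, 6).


k = 11 = 1011_2 (binary, LSB first: 1101)
Double-and-add from P = (5, 6):
  bit 0 = 1: acc = O + (5, 6) = (5, 6)
  bit 1 = 1: acc = (5, 6) + (2, 5) = (9, 10)
  bit 2 = 0: acc unchanged = (9, 10)
  bit 3 = 1: acc = (9, 10) + (3, 0) = (11, 4)

11P = (11, 4)


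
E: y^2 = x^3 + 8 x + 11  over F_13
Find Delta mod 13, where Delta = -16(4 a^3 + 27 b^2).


4 a^3 + 27 b^2 = 4*8^3 + 27*11^2 = 2048 + 3267 = 5315
Delta = -16 * (5315) = -85040
Delta mod 13 = 6

Delta = 6 (mod 13)


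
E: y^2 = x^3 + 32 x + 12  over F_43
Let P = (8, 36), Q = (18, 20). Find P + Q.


P != Q, so use the chord formula.
s = (y2 - y1) / (x2 - x1) = (27) / (10) mod 43 = 7
x3 = s^2 - x1 - x2 mod 43 = 7^2 - 8 - 18 = 23
y3 = s (x1 - x3) - y1 mod 43 = 7 * (8 - 23) - 36 = 31

P + Q = (23, 31)


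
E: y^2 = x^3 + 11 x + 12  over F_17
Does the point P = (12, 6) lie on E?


Check whether y^2 = x^3 + 11 x + 12 (mod 17) for (x, y) = (12, 6).
LHS: y^2 = 6^2 mod 17 = 2
RHS: x^3 + 11 x + 12 = 12^3 + 11*12 + 12 mod 17 = 2
LHS = RHS

Yes, on the curve


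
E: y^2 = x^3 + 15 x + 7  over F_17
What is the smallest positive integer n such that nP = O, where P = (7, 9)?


Compute successive multiples of P until we hit O:
  1P = (7, 9)
  2P = (16, 12)
  3P = (13, 6)
  4P = (10, 1)
  5P = (9, 2)
  6P = (9, 15)
  7P = (10, 16)
  8P = (13, 11)
  ... (continuing to 11P)
  11P = O

ord(P) = 11


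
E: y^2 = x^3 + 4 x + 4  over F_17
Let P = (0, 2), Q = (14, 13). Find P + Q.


P != Q, so use the chord formula.
s = (y2 - y1) / (x2 - x1) = (11) / (14) mod 17 = 2
x3 = s^2 - x1 - x2 mod 17 = 2^2 - 0 - 14 = 7
y3 = s (x1 - x3) - y1 mod 17 = 2 * (0 - 7) - 2 = 1

P + Q = (7, 1)


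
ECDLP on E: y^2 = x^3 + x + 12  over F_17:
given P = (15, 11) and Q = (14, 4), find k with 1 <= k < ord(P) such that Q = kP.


Enumerate multiples of P until we hit Q = (14, 4):
  1P = (15, 11)
  2P = (6, 9)
  3P = (12, 1)
  4P = (3, 12)
  5P = (14, 13)
  6P = (9, 11)
  7P = (10, 6)
  8P = (10, 11)
  9P = (9, 6)
  10P = (14, 4)
Match found at i = 10.

k = 10


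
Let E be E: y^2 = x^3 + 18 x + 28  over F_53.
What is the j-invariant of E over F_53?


Delta = -16(4 a^3 + 27 b^2) mod 53 = 13
-1728 * (4 a)^3 = -1728 * (4*18)^3 mod 53 = 38
j = 38 * 13^(-1) mod 53 = 7

j = 7 (mod 53)


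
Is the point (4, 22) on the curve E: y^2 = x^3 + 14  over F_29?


Check whether y^2 = x^3 + 0 x + 14 (mod 29) for (x, y) = (4, 22).
LHS: y^2 = 22^2 mod 29 = 20
RHS: x^3 + 0 x + 14 = 4^3 + 0*4 + 14 mod 29 = 20
LHS = RHS

Yes, on the curve


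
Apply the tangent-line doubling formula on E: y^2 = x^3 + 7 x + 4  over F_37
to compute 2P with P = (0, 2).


Doubling: s = (3 x1^2 + a) / (2 y1)
s = (3*0^2 + 7) / (2*2) mod 37 = 11
x3 = s^2 - 2 x1 mod 37 = 11^2 - 2*0 = 10
y3 = s (x1 - x3) - y1 mod 37 = 11 * (0 - 10) - 2 = 36

2P = (10, 36)


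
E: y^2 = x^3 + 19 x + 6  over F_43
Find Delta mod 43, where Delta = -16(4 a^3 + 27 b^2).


4 a^3 + 27 b^2 = 4*19^3 + 27*6^2 = 27436 + 972 = 28408
Delta = -16 * (28408) = -454528
Delta mod 43 = 25

Delta = 25 (mod 43)


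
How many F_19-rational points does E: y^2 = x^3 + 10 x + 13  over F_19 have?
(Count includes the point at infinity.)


For each x in F_19, count y with y^2 = x^3 + 10 x + 13 mod 19:
  x = 1: RHS = 5, y in [9, 10]  -> 2 point(s)
  x = 5: RHS = 17, y in [6, 13]  -> 2 point(s)
  x = 6: RHS = 4, y in [2, 17]  -> 2 point(s)
  x = 8: RHS = 16, y in [4, 15]  -> 2 point(s)
  x = 10: RHS = 11, y in [7, 12]  -> 2 point(s)
  x = 14: RHS = 9, y in [3, 16]  -> 2 point(s)
  x = 15: RHS = 4, y in [2, 17]  -> 2 point(s)
  x = 17: RHS = 4, y in [2, 17]  -> 2 point(s)
Affine points: 16. Add the point at infinity: total = 17.

#E(F_19) = 17


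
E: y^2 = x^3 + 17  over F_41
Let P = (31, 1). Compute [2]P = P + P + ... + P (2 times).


k = 2 = 10_2 (binary, LSB first: 01)
Double-and-add from P = (31, 1):
  bit 0 = 0: acc unchanged = O
  bit 1 = 1: acc = O + (11, 6) = (11, 6)

2P = (11, 6)


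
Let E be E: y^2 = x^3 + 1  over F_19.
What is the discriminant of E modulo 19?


4 a^3 + 27 b^2 = 4*0^3 + 27*1^2 = 0 + 27 = 27
Delta = -16 * (27) = -432
Delta mod 19 = 5

Delta = 5 (mod 19)


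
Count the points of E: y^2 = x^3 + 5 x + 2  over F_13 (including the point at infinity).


For each x in F_13, count y with y^2 = x^3 + 5 x + 2 mod 13:
  x = 5: RHS = 9, y in [3, 10]  -> 2 point(s)
  x = 6: RHS = 1, y in [1, 12]  -> 2 point(s)
  x = 7: RHS = 3, y in [4, 9]  -> 2 point(s)
  x = 9: RHS = 9, y in [3, 10]  -> 2 point(s)
  x = 10: RHS = 12, y in [5, 8]  -> 2 point(s)
  x = 11: RHS = 10, y in [6, 7]  -> 2 point(s)
  x = 12: RHS = 9, y in [3, 10]  -> 2 point(s)
Affine points: 14. Add the point at infinity: total = 15.

#E(F_13) = 15


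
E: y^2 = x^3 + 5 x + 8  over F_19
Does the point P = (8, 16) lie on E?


Check whether y^2 = x^3 + 5 x + 8 (mod 19) for (x, y) = (8, 16).
LHS: y^2 = 16^2 mod 19 = 9
RHS: x^3 + 5 x + 8 = 8^3 + 5*8 + 8 mod 19 = 9
LHS = RHS

Yes, on the curve


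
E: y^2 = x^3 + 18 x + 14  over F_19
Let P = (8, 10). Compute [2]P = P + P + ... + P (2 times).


k = 2 = 10_2 (binary, LSB first: 01)
Double-and-add from P = (8, 10):
  bit 0 = 0: acc unchanged = O
  bit 1 = 1: acc = O + (4, 13) = (4, 13)

2P = (4, 13)


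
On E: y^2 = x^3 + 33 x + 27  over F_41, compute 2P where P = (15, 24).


Doubling: s = (3 x1^2 + a) / (2 y1)
s = (3*15^2 + 33) / (2*24) mod 41 = 25
x3 = s^2 - 2 x1 mod 41 = 25^2 - 2*15 = 21
y3 = s (x1 - x3) - y1 mod 41 = 25 * (15 - 21) - 24 = 31

2P = (21, 31)


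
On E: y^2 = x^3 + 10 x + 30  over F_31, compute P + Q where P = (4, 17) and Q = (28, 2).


P != Q, so use the chord formula.
s = (y2 - y1) / (x2 - x1) = (16) / (24) mod 31 = 11
x3 = s^2 - x1 - x2 mod 31 = 11^2 - 4 - 28 = 27
y3 = s (x1 - x3) - y1 mod 31 = 11 * (4 - 27) - 17 = 9

P + Q = (27, 9)


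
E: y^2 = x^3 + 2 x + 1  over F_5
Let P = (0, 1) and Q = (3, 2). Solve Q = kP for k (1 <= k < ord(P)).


Enumerate multiples of P until we hit Q = (3, 2):
  1P = (0, 1)
  2P = (1, 3)
  3P = (3, 3)
  4P = (3, 2)
Match found at i = 4.

k = 4


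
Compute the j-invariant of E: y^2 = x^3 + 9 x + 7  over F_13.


Delta = -16(4 a^3 + 27 b^2) mod 13 = 10
-1728 * (4 a)^3 = -1728 * (4*9)^3 mod 13 = 12
j = 12 * 10^(-1) mod 13 = 9

j = 9 (mod 13)


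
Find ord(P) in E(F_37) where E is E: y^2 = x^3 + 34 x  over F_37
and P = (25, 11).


Compute successive multiples of P until we hit O:
  1P = (25, 11)
  2P = (25, 26)
  3P = O

ord(P) = 3


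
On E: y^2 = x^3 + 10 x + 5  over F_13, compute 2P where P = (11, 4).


Doubling: s = (3 x1^2 + a) / (2 y1)
s = (3*11^2 + 10) / (2*4) mod 13 = 6
x3 = s^2 - 2 x1 mod 13 = 6^2 - 2*11 = 1
y3 = s (x1 - x3) - y1 mod 13 = 6 * (11 - 1) - 4 = 4

2P = (1, 4)


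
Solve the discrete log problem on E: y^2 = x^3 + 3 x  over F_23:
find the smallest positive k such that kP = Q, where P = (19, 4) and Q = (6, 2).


Enumerate multiples of P until we hit Q = (6, 2):
  1P = (19, 4)
  2P = (3, 6)
  3P = (10, 15)
  4P = (6, 21)
  5P = (14, 16)
  6P = (16, 21)
  7P = (15, 4)
  8P = (12, 19)
  9P = (21, 20)
  10P = (1, 2)
  11P = (5, 18)
  12P = (0, 0)
  13P = (5, 5)
  14P = (1, 21)
  15P = (21, 3)
  16P = (12, 4)
  17P = (15, 19)
  18P = (16, 2)
  19P = (14, 7)
  20P = (6, 2)
Match found at i = 20.

k = 20


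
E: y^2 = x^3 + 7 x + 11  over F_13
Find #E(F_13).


For each x in F_13, count y with y^2 = x^3 + 7 x + 11 mod 13:
  x = 4: RHS = 12, y in [5, 8]  -> 2 point(s)
  x = 6: RHS = 9, y in [3, 10]  -> 2 point(s)
  x = 7: RHS = 0, y in [0]  -> 1 point(s)
  x = 9: RHS = 10, y in [6, 7]  -> 2 point(s)
  x = 12: RHS = 3, y in [4, 9]  -> 2 point(s)
Affine points: 9. Add the point at infinity: total = 10.

#E(F_13) = 10


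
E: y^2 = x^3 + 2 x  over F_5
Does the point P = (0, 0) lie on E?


Check whether y^2 = x^3 + 2 x + 0 (mod 5) for (x, y) = (0, 0).
LHS: y^2 = 0^2 mod 5 = 0
RHS: x^3 + 2 x + 0 = 0^3 + 2*0 + 0 mod 5 = 0
LHS = RHS

Yes, on the curve


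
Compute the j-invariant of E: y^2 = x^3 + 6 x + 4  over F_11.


Delta = -16(4 a^3 + 27 b^2) mod 11 = 10
-1728 * (4 a)^3 = -1728 * (4*6)^3 mod 11 = 3
j = 3 * 10^(-1) mod 11 = 8

j = 8 (mod 11)


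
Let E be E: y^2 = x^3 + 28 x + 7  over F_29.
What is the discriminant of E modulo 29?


4 a^3 + 27 b^2 = 4*28^3 + 27*7^2 = 87808 + 1323 = 89131
Delta = -16 * (89131) = -1426096
Delta mod 29 = 8

Delta = 8 (mod 29)


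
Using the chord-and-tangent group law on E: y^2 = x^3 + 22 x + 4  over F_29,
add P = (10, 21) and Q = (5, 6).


P != Q, so use the chord formula.
s = (y2 - y1) / (x2 - x1) = (14) / (24) mod 29 = 3
x3 = s^2 - x1 - x2 mod 29 = 3^2 - 10 - 5 = 23
y3 = s (x1 - x3) - y1 mod 29 = 3 * (10 - 23) - 21 = 27

P + Q = (23, 27)


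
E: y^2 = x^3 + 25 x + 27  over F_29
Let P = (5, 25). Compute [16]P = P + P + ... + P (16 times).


k = 16 = 10000_2 (binary, LSB first: 00001)
Double-and-add from P = (5, 25):
  bit 0 = 0: acc unchanged = O
  bit 1 = 0: acc unchanged = O
  bit 2 = 0: acc unchanged = O
  bit 3 = 0: acc unchanged = O
  bit 4 = 1: acc = O + (11, 3) = (11, 3)

16P = (11, 3)


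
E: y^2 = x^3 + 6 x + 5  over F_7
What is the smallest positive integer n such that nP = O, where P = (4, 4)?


Compute successive multiples of P until we hit O:
  1P = (4, 4)
  2P = (3, 1)
  3P = (2, 2)
  4P = (2, 5)
  5P = (3, 6)
  6P = (4, 3)
  7P = O

ord(P) = 7


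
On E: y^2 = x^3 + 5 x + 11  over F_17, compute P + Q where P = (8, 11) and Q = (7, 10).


P != Q, so use the chord formula.
s = (y2 - y1) / (x2 - x1) = (16) / (16) mod 17 = 1
x3 = s^2 - x1 - x2 mod 17 = 1^2 - 8 - 7 = 3
y3 = s (x1 - x3) - y1 mod 17 = 1 * (8 - 3) - 11 = 11

P + Q = (3, 11)


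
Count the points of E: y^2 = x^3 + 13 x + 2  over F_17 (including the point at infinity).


For each x in F_17, count y with y^2 = x^3 + 13 x + 2 mod 17:
  x = 0: RHS = 2, y in [6, 11]  -> 2 point(s)
  x = 1: RHS = 16, y in [4, 13]  -> 2 point(s)
  x = 2: RHS = 2, y in [6, 11]  -> 2 point(s)
  x = 3: RHS = 0, y in [0]  -> 1 point(s)
  x = 4: RHS = 16, y in [4, 13]  -> 2 point(s)
  x = 9: RHS = 15, y in [7, 10]  -> 2 point(s)
  x = 12: RHS = 16, y in [4, 13]  -> 2 point(s)
  x = 14: RHS = 4, y in [2, 15]  -> 2 point(s)
  x = 15: RHS = 2, y in [6, 11]  -> 2 point(s)
Affine points: 17. Add the point at infinity: total = 18.

#E(F_17) = 18


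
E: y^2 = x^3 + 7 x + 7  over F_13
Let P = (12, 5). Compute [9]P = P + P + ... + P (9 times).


k = 9 = 1001_2 (binary, LSB first: 1001)
Double-and-add from P = (12, 5):
  bit 0 = 1: acc = O + (12, 5) = (12, 5)
  bit 1 = 0: acc unchanged = (12, 5)
  bit 2 = 0: acc unchanged = (12, 5)
  bit 3 = 1: acc = (12, 5) + (7, 3) = (3, 9)

9P = (3, 9)


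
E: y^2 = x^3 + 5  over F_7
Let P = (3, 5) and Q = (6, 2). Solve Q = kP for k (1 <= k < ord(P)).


Enumerate multiples of P until we hit Q = (6, 2):
  1P = (3, 5)
  2P = (5, 5)
  3P = (6, 2)
Match found at i = 3.

k = 3


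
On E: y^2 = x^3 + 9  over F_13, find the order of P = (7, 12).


Compute successive multiples of P until we hit O:
  1P = (7, 12)
  2P = (3, 6)
  3P = (2, 2)
  4P = (8, 12)
  5P = (11, 1)
  6P = (5, 2)
  7P = (0, 10)
  8P = (9, 6)
  ... (continuing to 21P)
  21P = O

ord(P) = 21


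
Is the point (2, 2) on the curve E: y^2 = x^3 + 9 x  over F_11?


Check whether y^2 = x^3 + 9 x + 0 (mod 11) for (x, y) = (2, 2).
LHS: y^2 = 2^2 mod 11 = 4
RHS: x^3 + 9 x + 0 = 2^3 + 9*2 + 0 mod 11 = 4
LHS = RHS

Yes, on the curve


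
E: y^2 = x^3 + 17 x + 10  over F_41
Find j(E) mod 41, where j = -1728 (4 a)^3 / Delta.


Delta = -16(4 a^3 + 27 b^2) mod 41 = 11
-1728 * (4 a)^3 = -1728 * (4*17)^3 mod 41 = 23
j = 23 * 11^(-1) mod 41 = 17

j = 17 (mod 41)


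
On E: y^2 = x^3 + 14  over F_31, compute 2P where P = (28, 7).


Doubling: s = (3 x1^2 + a) / (2 y1)
s = (3*28^2 + 0) / (2*7) mod 31 = 13
x3 = s^2 - 2 x1 mod 31 = 13^2 - 2*28 = 20
y3 = s (x1 - x3) - y1 mod 31 = 13 * (28 - 20) - 7 = 4

2P = (20, 4)


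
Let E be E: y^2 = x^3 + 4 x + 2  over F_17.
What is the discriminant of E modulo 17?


4 a^3 + 27 b^2 = 4*4^3 + 27*2^2 = 256 + 108 = 364
Delta = -16 * (364) = -5824
Delta mod 17 = 7

Delta = 7 (mod 17)


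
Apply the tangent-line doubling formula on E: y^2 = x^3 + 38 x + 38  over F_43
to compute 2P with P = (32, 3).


Doubling: s = (3 x1^2 + a) / (2 y1)
s = (3*32^2 + 38) / (2*3) mod 43 = 31
x3 = s^2 - 2 x1 mod 43 = 31^2 - 2*32 = 37
y3 = s (x1 - x3) - y1 mod 43 = 31 * (32 - 37) - 3 = 14

2P = (37, 14)


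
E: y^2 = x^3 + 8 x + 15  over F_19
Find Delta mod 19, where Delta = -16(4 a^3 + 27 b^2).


4 a^3 + 27 b^2 = 4*8^3 + 27*15^2 = 2048 + 6075 = 8123
Delta = -16 * (8123) = -129968
Delta mod 19 = 11

Delta = 11 (mod 19)


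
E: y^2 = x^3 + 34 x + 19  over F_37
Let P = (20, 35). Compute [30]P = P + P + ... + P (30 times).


k = 30 = 11110_2 (binary, LSB first: 01111)
Double-and-add from P = (20, 35):
  bit 0 = 0: acc unchanged = O
  bit 1 = 1: acc = O + (33, 35) = (33, 35)
  bit 2 = 1: acc = (33, 35) + (12, 34) = (4, 21)
  bit 3 = 1: acc = (4, 21) + (10, 8) = (2, 24)
  bit 4 = 1: acc = (2, 24) + (29, 7) = (10, 29)

30P = (10, 29)


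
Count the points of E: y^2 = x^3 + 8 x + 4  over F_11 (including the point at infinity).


For each x in F_11, count y with y^2 = x^3 + 8 x + 4 mod 11:
  x = 0: RHS = 4, y in [2, 9]  -> 2 point(s)
  x = 3: RHS = 0, y in [0]  -> 1 point(s)
  x = 4: RHS = 1, y in [1, 10]  -> 2 point(s)
  x = 5: RHS = 4, y in [2, 9]  -> 2 point(s)
  x = 6: RHS = 4, y in [2, 9]  -> 2 point(s)
Affine points: 9. Add the point at infinity: total = 10.

#E(F_11) = 10


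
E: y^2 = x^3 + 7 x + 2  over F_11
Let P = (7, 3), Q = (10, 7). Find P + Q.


P != Q, so use the chord formula.
s = (y2 - y1) / (x2 - x1) = (4) / (3) mod 11 = 5
x3 = s^2 - x1 - x2 mod 11 = 5^2 - 7 - 10 = 8
y3 = s (x1 - x3) - y1 mod 11 = 5 * (7 - 8) - 3 = 3

P + Q = (8, 3)


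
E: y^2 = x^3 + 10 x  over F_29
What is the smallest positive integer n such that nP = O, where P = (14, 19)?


Compute successive multiples of P until we hit O:
  1P = (14, 19)
  2P = (5, 28)
  3P = (11, 7)
  4P = (20, 15)
  5P = (18, 3)
  6P = (13, 6)
  7P = (26, 28)
  8P = (24, 17)
  ... (continuing to 34P)
  34P = O

ord(P) = 34


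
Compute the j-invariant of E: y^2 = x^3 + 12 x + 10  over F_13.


Delta = -16(4 a^3 + 27 b^2) mod 13 = 11
-1728 * (4 a)^3 = -1728 * (4*12)^3 mod 13 = 1
j = 1 * 11^(-1) mod 13 = 6

j = 6 (mod 13)


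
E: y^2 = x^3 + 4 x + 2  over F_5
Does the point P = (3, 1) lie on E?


Check whether y^2 = x^3 + 4 x + 2 (mod 5) for (x, y) = (3, 1).
LHS: y^2 = 1^2 mod 5 = 1
RHS: x^3 + 4 x + 2 = 3^3 + 4*3 + 2 mod 5 = 1
LHS = RHS

Yes, on the curve


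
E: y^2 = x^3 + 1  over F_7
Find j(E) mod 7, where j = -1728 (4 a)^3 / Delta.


Delta = -16(4 a^3 + 27 b^2) mod 7 = 2
-1728 * (4 a)^3 = -1728 * (4*0)^3 mod 7 = 0
j = 0 * 2^(-1) mod 7 = 0

j = 0 (mod 7)


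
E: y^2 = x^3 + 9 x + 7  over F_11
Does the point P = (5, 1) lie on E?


Check whether y^2 = x^3 + 9 x + 7 (mod 11) for (x, y) = (5, 1).
LHS: y^2 = 1^2 mod 11 = 1
RHS: x^3 + 9 x + 7 = 5^3 + 9*5 + 7 mod 11 = 1
LHS = RHS

Yes, on the curve


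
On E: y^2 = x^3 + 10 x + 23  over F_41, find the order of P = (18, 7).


Compute successive multiples of P until we hit O:
  1P = (18, 7)
  2P = (0, 8)
  3P = (33, 28)
  4P = (10, 37)
  5P = (4, 2)
  6P = (39, 6)
  7P = (29, 15)
  8P = (3, 30)
  ... (continuing to 19P)
  19P = O

ord(P) = 19


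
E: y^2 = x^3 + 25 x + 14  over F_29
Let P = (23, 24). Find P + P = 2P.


Doubling: s = (3 x1^2 + a) / (2 y1)
s = (3*23^2 + 25) / (2*24) mod 29 = 7
x3 = s^2 - 2 x1 mod 29 = 7^2 - 2*23 = 3
y3 = s (x1 - x3) - y1 mod 29 = 7 * (23 - 3) - 24 = 0

2P = (3, 0)


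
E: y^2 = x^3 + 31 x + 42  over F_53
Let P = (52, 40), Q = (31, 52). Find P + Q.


P != Q, so use the chord formula.
s = (y2 - y1) / (x2 - x1) = (12) / (32) mod 53 = 7
x3 = s^2 - x1 - x2 mod 53 = 7^2 - 52 - 31 = 19
y3 = s (x1 - x3) - y1 mod 53 = 7 * (52 - 19) - 40 = 32

P + Q = (19, 32)


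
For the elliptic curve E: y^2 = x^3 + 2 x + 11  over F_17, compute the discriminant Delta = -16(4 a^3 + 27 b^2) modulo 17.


4 a^3 + 27 b^2 = 4*2^3 + 27*11^2 = 32 + 3267 = 3299
Delta = -16 * (3299) = -52784
Delta mod 17 = 1

Delta = 1 (mod 17)


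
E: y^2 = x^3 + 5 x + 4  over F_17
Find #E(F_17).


For each x in F_17, count y with y^2 = x^3 + 5 x + 4 mod 17:
  x = 0: RHS = 4, y in [2, 15]  -> 2 point(s)
  x = 5: RHS = 1, y in [1, 16]  -> 2 point(s)
  x = 7: RHS = 8, y in [5, 12]  -> 2 point(s)
  x = 9: RHS = 13, y in [8, 9]  -> 2 point(s)
  x = 10: RHS = 0, y in [0]  -> 1 point(s)
  x = 11: RHS = 13, y in [8, 9]  -> 2 point(s)
  x = 14: RHS = 13, y in [8, 9]  -> 2 point(s)
  x = 16: RHS = 15, y in [7, 10]  -> 2 point(s)
Affine points: 15. Add the point at infinity: total = 16.

#E(F_17) = 16


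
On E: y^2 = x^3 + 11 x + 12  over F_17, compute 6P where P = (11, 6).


k = 6 = 110_2 (binary, LSB first: 011)
Double-and-add from P = (11, 6):
  bit 0 = 0: acc unchanged = O
  bit 1 = 1: acc = O + (12, 11) = (12, 11)
  bit 2 = 1: acc = (12, 11) + (8, 0) = (12, 6)

6P = (12, 6)


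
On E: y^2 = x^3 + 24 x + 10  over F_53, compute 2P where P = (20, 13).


Doubling: s = (3 x1^2 + a) / (2 y1)
s = (3*20^2 + 24) / (2*13) mod 53 = 43
x3 = s^2 - 2 x1 mod 53 = 43^2 - 2*20 = 7
y3 = s (x1 - x3) - y1 mod 53 = 43 * (20 - 7) - 13 = 16

2P = (7, 16)


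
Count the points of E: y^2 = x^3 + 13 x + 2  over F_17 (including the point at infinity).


For each x in F_17, count y with y^2 = x^3 + 13 x + 2 mod 17:
  x = 0: RHS = 2, y in [6, 11]  -> 2 point(s)
  x = 1: RHS = 16, y in [4, 13]  -> 2 point(s)
  x = 2: RHS = 2, y in [6, 11]  -> 2 point(s)
  x = 3: RHS = 0, y in [0]  -> 1 point(s)
  x = 4: RHS = 16, y in [4, 13]  -> 2 point(s)
  x = 9: RHS = 15, y in [7, 10]  -> 2 point(s)
  x = 12: RHS = 16, y in [4, 13]  -> 2 point(s)
  x = 14: RHS = 4, y in [2, 15]  -> 2 point(s)
  x = 15: RHS = 2, y in [6, 11]  -> 2 point(s)
Affine points: 17. Add the point at infinity: total = 18.

#E(F_17) = 18


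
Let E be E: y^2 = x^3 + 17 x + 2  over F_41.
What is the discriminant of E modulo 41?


4 a^3 + 27 b^2 = 4*17^3 + 27*2^2 = 19652 + 108 = 19760
Delta = -16 * (19760) = -316160
Delta mod 41 = 32

Delta = 32 (mod 41)


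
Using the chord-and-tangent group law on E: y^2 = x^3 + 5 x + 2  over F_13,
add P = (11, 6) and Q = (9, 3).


P != Q, so use the chord formula.
s = (y2 - y1) / (x2 - x1) = (10) / (11) mod 13 = 8
x3 = s^2 - x1 - x2 mod 13 = 8^2 - 11 - 9 = 5
y3 = s (x1 - x3) - y1 mod 13 = 8 * (11 - 5) - 6 = 3

P + Q = (5, 3)


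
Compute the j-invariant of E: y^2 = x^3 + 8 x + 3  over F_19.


Delta = -16(4 a^3 + 27 b^2) mod 19 = 14
-1728 * (4 a)^3 = -1728 * (4*8)^3 mod 19 = 12
j = 12 * 14^(-1) mod 19 = 9

j = 9 (mod 19)


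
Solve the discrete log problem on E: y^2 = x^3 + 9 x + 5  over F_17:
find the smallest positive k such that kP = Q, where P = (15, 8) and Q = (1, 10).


Enumerate multiples of P until we hit Q = (1, 10):
  1P = (15, 8)
  2P = (3, 12)
  3P = (1, 10)
Match found at i = 3.

k = 3


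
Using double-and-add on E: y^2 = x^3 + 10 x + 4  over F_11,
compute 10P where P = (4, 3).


k = 10 = 1010_2 (binary, LSB first: 0101)
Double-and-add from P = (4, 3):
  bit 0 = 0: acc unchanged = O
  bit 1 = 1: acc = O + (6, 7) = (6, 7)
  bit 2 = 0: acc unchanged = (6, 7)
  bit 3 = 1: acc = (6, 7) + (9, 8) = (1, 2)

10P = (1, 2)


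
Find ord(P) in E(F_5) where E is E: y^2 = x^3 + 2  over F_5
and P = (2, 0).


Compute successive multiples of P until we hit O:
  1P = (2, 0)
  2P = O

ord(P) = 2


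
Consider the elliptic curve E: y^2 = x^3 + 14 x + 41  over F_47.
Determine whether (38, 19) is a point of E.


Check whether y^2 = x^3 + 14 x + 41 (mod 47) for (x, y) = (38, 19).
LHS: y^2 = 19^2 mod 47 = 32
RHS: x^3 + 14 x + 41 = 38^3 + 14*38 + 41 mod 47 = 32
LHS = RHS

Yes, on the curve


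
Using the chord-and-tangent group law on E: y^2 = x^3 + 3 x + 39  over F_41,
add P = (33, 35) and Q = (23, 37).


P != Q, so use the chord formula.
s = (y2 - y1) / (x2 - x1) = (2) / (31) mod 41 = 8
x3 = s^2 - x1 - x2 mod 41 = 8^2 - 33 - 23 = 8
y3 = s (x1 - x3) - y1 mod 41 = 8 * (33 - 8) - 35 = 1

P + Q = (8, 1)


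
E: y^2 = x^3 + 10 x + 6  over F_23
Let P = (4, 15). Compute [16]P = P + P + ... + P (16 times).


k = 16 = 10000_2 (binary, LSB first: 00001)
Double-and-add from P = (4, 15):
  bit 0 = 0: acc unchanged = O
  bit 1 = 0: acc unchanged = O
  bit 2 = 0: acc unchanged = O
  bit 3 = 0: acc unchanged = O
  bit 4 = 1: acc = O + (21, 1) = (21, 1)

16P = (21, 1)


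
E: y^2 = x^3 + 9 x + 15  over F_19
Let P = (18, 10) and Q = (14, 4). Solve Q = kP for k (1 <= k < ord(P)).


Enumerate multiples of P until we hit Q = (14, 4):
  1P = (18, 10)
  2P = (13, 12)
  3P = (14, 15)
  4P = (4, 1)
  5P = (1, 5)
  6P = (11, 1)
  7P = (6, 0)
  8P = (11, 18)
  9P = (1, 14)
  10P = (4, 18)
  11P = (14, 4)
Match found at i = 11.

k = 11


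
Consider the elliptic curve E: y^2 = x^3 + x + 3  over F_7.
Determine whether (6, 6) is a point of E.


Check whether y^2 = x^3 + 1 x + 3 (mod 7) for (x, y) = (6, 6).
LHS: y^2 = 6^2 mod 7 = 1
RHS: x^3 + 1 x + 3 = 6^3 + 1*6 + 3 mod 7 = 1
LHS = RHS

Yes, on the curve


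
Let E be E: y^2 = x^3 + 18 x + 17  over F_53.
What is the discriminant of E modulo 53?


4 a^3 + 27 b^2 = 4*18^3 + 27*17^2 = 23328 + 7803 = 31131
Delta = -16 * (31131) = -498096
Delta mod 53 = 51

Delta = 51 (mod 53)


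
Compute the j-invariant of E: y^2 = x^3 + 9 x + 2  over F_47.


Delta = -16(4 a^3 + 27 b^2) mod 47 = 26
-1728 * (4 a)^3 = -1728 * (4*9)^3 mod 47 = 23
j = 23 * 26^(-1) mod 47 = 28

j = 28 (mod 47)


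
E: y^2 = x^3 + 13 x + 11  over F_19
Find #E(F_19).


For each x in F_19, count y with y^2 = x^3 + 13 x + 11 mod 19:
  x = 0: RHS = 11, y in [7, 12]  -> 2 point(s)
  x = 1: RHS = 6, y in [5, 14]  -> 2 point(s)
  x = 2: RHS = 7, y in [8, 11]  -> 2 point(s)
  x = 3: RHS = 1, y in [1, 18]  -> 2 point(s)
  x = 5: RHS = 11, y in [7, 12]  -> 2 point(s)
  x = 6: RHS = 1, y in [1, 18]  -> 2 point(s)
  x = 8: RHS = 0, y in [0]  -> 1 point(s)
  x = 10: RHS = 1, y in [1, 18]  -> 2 point(s)
  x = 14: RHS = 11, y in [7, 12]  -> 2 point(s)
  x = 15: RHS = 9, y in [3, 16]  -> 2 point(s)
  x = 18: RHS = 16, y in [4, 15]  -> 2 point(s)
Affine points: 21. Add the point at infinity: total = 22.

#E(F_19) = 22


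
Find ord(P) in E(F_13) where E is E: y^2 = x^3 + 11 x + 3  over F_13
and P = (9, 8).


Compute successive multiples of P until we hit O:
  1P = (9, 8)
  2P = (12, 11)
  3P = (6, 8)
  4P = (11, 5)
  5P = (5, 12)
  6P = (0, 9)
  7P = (0, 4)
  8P = (5, 1)
  ... (continuing to 13P)
  13P = O

ord(P) = 13


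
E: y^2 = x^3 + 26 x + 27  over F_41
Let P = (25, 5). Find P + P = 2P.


Doubling: s = (3 x1^2 + a) / (2 y1)
s = (3*25^2 + 26) / (2*5) mod 41 = 22
x3 = s^2 - 2 x1 mod 41 = 22^2 - 2*25 = 24
y3 = s (x1 - x3) - y1 mod 41 = 22 * (25 - 24) - 5 = 17

2P = (24, 17)


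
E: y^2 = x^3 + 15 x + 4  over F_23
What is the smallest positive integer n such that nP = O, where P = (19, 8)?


Compute successive multiples of P until we hit O:
  1P = (19, 8)
  2P = (20, 1)
  3P = (10, 21)
  4P = (10, 2)
  5P = (20, 22)
  6P = (19, 15)
  7P = O

ord(P) = 7


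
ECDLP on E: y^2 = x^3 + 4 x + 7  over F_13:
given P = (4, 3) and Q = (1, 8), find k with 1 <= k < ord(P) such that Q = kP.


Enumerate multiples of P until we hit Q = (1, 8):
  1P = (4, 3)
  2P = (5, 10)
  3P = (1, 5)
  4P = (7, 12)
  5P = (11, 2)
  6P = (2, 6)
  7P = (6, 0)
  8P = (2, 7)
  9P = (11, 11)
  10P = (7, 1)
  11P = (1, 8)
Match found at i = 11.

k = 11


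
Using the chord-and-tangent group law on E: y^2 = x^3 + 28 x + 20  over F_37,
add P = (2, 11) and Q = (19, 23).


P != Q, so use the chord formula.
s = (y2 - y1) / (x2 - x1) = (12) / (17) mod 37 = 29
x3 = s^2 - x1 - x2 mod 37 = 29^2 - 2 - 19 = 6
y3 = s (x1 - x3) - y1 mod 37 = 29 * (2 - 6) - 11 = 21

P + Q = (6, 21)


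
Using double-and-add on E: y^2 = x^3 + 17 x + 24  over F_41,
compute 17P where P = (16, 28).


k = 17 = 10001_2 (binary, LSB first: 10001)
Double-and-add from P = (16, 28):
  bit 0 = 1: acc = O + (16, 28) = (16, 28)
  bit 1 = 0: acc unchanged = (16, 28)
  bit 2 = 0: acc unchanged = (16, 28)
  bit 3 = 0: acc unchanged = (16, 28)
  bit 4 = 1: acc = (16, 28) + (10, 13) = (11, 5)

17P = (11, 5)


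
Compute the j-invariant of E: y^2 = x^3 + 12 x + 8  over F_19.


Delta = -16(4 a^3 + 27 b^2) mod 19 = 4
-1728 * (4 a)^3 = -1728 * (4*12)^3 mod 19 = 12
j = 12 * 4^(-1) mod 19 = 3

j = 3 (mod 19)


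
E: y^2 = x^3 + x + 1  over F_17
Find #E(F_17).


For each x in F_17, count y with y^2 = x^3 + 1 x + 1 mod 17:
  x = 0: RHS = 1, y in [1, 16]  -> 2 point(s)
  x = 4: RHS = 1, y in [1, 16]  -> 2 point(s)
  x = 6: RHS = 2, y in [6, 11]  -> 2 point(s)
  x = 9: RHS = 8, y in [5, 12]  -> 2 point(s)
  x = 10: RHS = 8, y in [5, 12]  -> 2 point(s)
  x = 11: RHS = 0, y in [0]  -> 1 point(s)
  x = 13: RHS = 1, y in [1, 16]  -> 2 point(s)
  x = 15: RHS = 8, y in [5, 12]  -> 2 point(s)
  x = 16: RHS = 16, y in [4, 13]  -> 2 point(s)
Affine points: 17. Add the point at infinity: total = 18.

#E(F_17) = 18


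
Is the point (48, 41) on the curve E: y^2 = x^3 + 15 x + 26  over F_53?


Check whether y^2 = x^3 + 15 x + 26 (mod 53) for (x, y) = (48, 41).
LHS: y^2 = 41^2 mod 53 = 38
RHS: x^3 + 15 x + 26 = 48^3 + 15*48 + 26 mod 53 = 38
LHS = RHS

Yes, on the curve


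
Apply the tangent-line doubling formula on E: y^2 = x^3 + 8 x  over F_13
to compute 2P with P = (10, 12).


Doubling: s = (3 x1^2 + a) / (2 y1)
s = (3*10^2 + 8) / (2*12) mod 13 = 2
x3 = s^2 - 2 x1 mod 13 = 2^2 - 2*10 = 10
y3 = s (x1 - x3) - y1 mod 13 = 2 * (10 - 10) - 12 = 1

2P = (10, 1)


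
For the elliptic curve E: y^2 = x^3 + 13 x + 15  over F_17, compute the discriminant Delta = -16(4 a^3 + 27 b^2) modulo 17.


4 a^3 + 27 b^2 = 4*13^3 + 27*15^2 = 8788 + 6075 = 14863
Delta = -16 * (14863) = -237808
Delta mod 17 = 5

Delta = 5 (mod 17)


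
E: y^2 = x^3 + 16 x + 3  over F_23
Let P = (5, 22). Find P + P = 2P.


Doubling: s = (3 x1^2 + a) / (2 y1)
s = (3*5^2 + 16) / (2*22) mod 23 = 12
x3 = s^2 - 2 x1 mod 23 = 12^2 - 2*5 = 19
y3 = s (x1 - x3) - y1 mod 23 = 12 * (5 - 19) - 22 = 17

2P = (19, 17)


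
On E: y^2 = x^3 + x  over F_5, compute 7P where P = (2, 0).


k = 7 = 111_2 (binary, LSB first: 111)
Double-and-add from P = (2, 0):
  bit 0 = 1: acc = O + (2, 0) = (2, 0)
  bit 1 = 1: acc = (2, 0) + O = (2, 0)
  bit 2 = 1: acc = (2, 0) + O = (2, 0)

7P = (2, 0)


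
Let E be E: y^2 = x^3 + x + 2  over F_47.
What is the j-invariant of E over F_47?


Delta = -16(4 a^3 + 27 b^2) mod 47 = 41
-1728 * (4 a)^3 = -1728 * (4*1)^3 mod 47 = 46
j = 46 * 41^(-1) mod 47 = 8

j = 8 (mod 47)


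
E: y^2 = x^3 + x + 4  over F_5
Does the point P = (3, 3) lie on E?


Check whether y^2 = x^3 + 1 x + 4 (mod 5) for (x, y) = (3, 3).
LHS: y^2 = 3^2 mod 5 = 4
RHS: x^3 + 1 x + 4 = 3^3 + 1*3 + 4 mod 5 = 4
LHS = RHS

Yes, on the curve


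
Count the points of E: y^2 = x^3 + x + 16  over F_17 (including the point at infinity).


For each x in F_17, count y with y^2 = x^3 + 1 x + 16 mod 17:
  x = 0: RHS = 16, y in [4, 13]  -> 2 point(s)
  x = 1: RHS = 1, y in [1, 16]  -> 2 point(s)
  x = 2: RHS = 9, y in [3, 14]  -> 2 point(s)
  x = 4: RHS = 16, y in [4, 13]  -> 2 point(s)
  x = 6: RHS = 0, y in [0]  -> 1 point(s)
  x = 7: RHS = 9, y in [3, 14]  -> 2 point(s)
  x = 8: RHS = 9, y in [3, 14]  -> 2 point(s)
  x = 11: RHS = 15, y in [7, 10]  -> 2 point(s)
  x = 13: RHS = 16, y in [4, 13]  -> 2 point(s)
Affine points: 17. Add the point at infinity: total = 18.

#E(F_17) = 18


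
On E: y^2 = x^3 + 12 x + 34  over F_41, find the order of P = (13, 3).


Compute successive multiples of P until we hit O:
  1P = (13, 3)
  2P = (25, 25)
  3P = (28, 31)
  4P = (31, 29)
  5P = (33, 0)
  6P = (31, 12)
  7P = (28, 10)
  8P = (25, 16)
  ... (continuing to 10P)
  10P = O

ord(P) = 10


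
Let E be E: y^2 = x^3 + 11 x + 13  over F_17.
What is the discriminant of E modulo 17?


4 a^3 + 27 b^2 = 4*11^3 + 27*13^2 = 5324 + 4563 = 9887
Delta = -16 * (9887) = -158192
Delta mod 17 = 10

Delta = 10 (mod 17)


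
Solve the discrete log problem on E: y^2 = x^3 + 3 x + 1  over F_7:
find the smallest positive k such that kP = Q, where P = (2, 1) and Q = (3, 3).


Enumerate multiples of P until we hit Q = (3, 3):
  1P = (2, 1)
  2P = (5, 1)
  3P = (0, 6)
  4P = (6, 2)
  5P = (3, 4)
  6P = (4, 0)
  7P = (3, 3)
Match found at i = 7.

k = 7


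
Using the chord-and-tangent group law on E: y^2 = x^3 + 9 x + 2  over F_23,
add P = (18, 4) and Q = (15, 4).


P != Q, so use the chord formula.
s = (y2 - y1) / (x2 - x1) = (0) / (20) mod 23 = 0
x3 = s^2 - x1 - x2 mod 23 = 0^2 - 18 - 15 = 13
y3 = s (x1 - x3) - y1 mod 23 = 0 * (18 - 13) - 4 = 19

P + Q = (13, 19)


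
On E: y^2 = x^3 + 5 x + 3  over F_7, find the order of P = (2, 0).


Compute successive multiples of P until we hit O:
  1P = (2, 0)
  2P = O

ord(P) = 2


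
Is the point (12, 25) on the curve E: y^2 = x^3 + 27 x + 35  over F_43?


Check whether y^2 = x^3 + 27 x + 35 (mod 43) for (x, y) = (12, 25).
LHS: y^2 = 25^2 mod 43 = 23
RHS: x^3 + 27 x + 35 = 12^3 + 27*12 + 35 mod 43 = 23
LHS = RHS

Yes, on the curve


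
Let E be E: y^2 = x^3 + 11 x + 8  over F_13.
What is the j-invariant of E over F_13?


Delta = -16(4 a^3 + 27 b^2) mod 13 = 8
-1728 * (4 a)^3 = -1728 * (4*11)^3 mod 13 = 8
j = 8 * 8^(-1) mod 13 = 1

j = 1 (mod 13)


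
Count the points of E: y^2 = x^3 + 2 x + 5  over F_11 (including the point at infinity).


For each x in F_11, count y with y^2 = x^3 + 2 x + 5 mod 11:
  x = 0: RHS = 5, y in [4, 7]  -> 2 point(s)
  x = 3: RHS = 5, y in [4, 7]  -> 2 point(s)
  x = 4: RHS = 0, y in [0]  -> 1 point(s)
  x = 8: RHS = 5, y in [4, 7]  -> 2 point(s)
  x = 9: RHS = 4, y in [2, 9]  -> 2 point(s)
Affine points: 9. Add the point at infinity: total = 10.

#E(F_11) = 10


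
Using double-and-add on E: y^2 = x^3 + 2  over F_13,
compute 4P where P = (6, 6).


k = 4 = 100_2 (binary, LSB first: 001)
Double-and-add from P = (6, 6):
  bit 0 = 0: acc unchanged = O
  bit 1 = 0: acc unchanged = O
  bit 2 = 1: acc = O + (9, 4) = (9, 4)

4P = (9, 4)


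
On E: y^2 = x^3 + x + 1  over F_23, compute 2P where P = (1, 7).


Doubling: s = (3 x1^2 + a) / (2 y1)
s = (3*1^2 + 1) / (2*7) mod 23 = 20
x3 = s^2 - 2 x1 mod 23 = 20^2 - 2*1 = 7
y3 = s (x1 - x3) - y1 mod 23 = 20 * (1 - 7) - 7 = 11

2P = (7, 11)


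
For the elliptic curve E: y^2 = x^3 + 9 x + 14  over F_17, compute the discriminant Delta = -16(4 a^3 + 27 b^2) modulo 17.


4 a^3 + 27 b^2 = 4*9^3 + 27*14^2 = 2916 + 5292 = 8208
Delta = -16 * (8208) = -131328
Delta mod 17 = 14

Delta = 14 (mod 17)


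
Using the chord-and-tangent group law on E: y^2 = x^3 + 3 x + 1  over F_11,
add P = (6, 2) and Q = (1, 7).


P != Q, so use the chord formula.
s = (y2 - y1) / (x2 - x1) = (5) / (6) mod 11 = 10
x3 = s^2 - x1 - x2 mod 11 = 10^2 - 6 - 1 = 5
y3 = s (x1 - x3) - y1 mod 11 = 10 * (6 - 5) - 2 = 8

P + Q = (5, 8)


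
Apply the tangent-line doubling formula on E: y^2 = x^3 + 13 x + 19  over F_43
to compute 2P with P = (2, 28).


Doubling: s = (3 x1^2 + a) / (2 y1)
s = (3*2^2 + 13) / (2*28) mod 43 = 35
x3 = s^2 - 2 x1 mod 43 = 35^2 - 2*2 = 17
y3 = s (x1 - x3) - y1 mod 43 = 35 * (2 - 17) - 28 = 6

2P = (17, 6)


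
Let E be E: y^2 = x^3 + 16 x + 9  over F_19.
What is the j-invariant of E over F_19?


Delta = -16(4 a^3 + 27 b^2) mod 19 = 5
-1728 * (4 a)^3 = -1728 * (4*16)^3 mod 19 = 1
j = 1 * 5^(-1) mod 19 = 4

j = 4 (mod 19)


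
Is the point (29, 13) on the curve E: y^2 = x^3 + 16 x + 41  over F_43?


Check whether y^2 = x^3 + 16 x + 41 (mod 43) for (x, y) = (29, 13).
LHS: y^2 = 13^2 mod 43 = 40
RHS: x^3 + 16 x + 41 = 29^3 + 16*29 + 41 mod 43 = 40
LHS = RHS

Yes, on the curve


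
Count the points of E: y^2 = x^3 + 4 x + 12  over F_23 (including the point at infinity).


For each x in F_23, count y with y^2 = x^3 + 4 x + 12 mod 23:
  x = 0: RHS = 12, y in [9, 14]  -> 2 point(s)
  x = 4: RHS = 0, y in [0]  -> 1 point(s)
  x = 8: RHS = 4, y in [2, 21]  -> 2 point(s)
  x = 9: RHS = 18, y in [8, 15]  -> 2 point(s)
  x = 14: RHS = 6, y in [11, 12]  -> 2 point(s)
  x = 16: RHS = 9, y in [3, 20]  -> 2 point(s)
  x = 17: RHS = 2, y in [5, 18]  -> 2 point(s)
  x = 19: RHS = 1, y in [1, 22]  -> 2 point(s)
Affine points: 15. Add the point at infinity: total = 16.

#E(F_23) = 16


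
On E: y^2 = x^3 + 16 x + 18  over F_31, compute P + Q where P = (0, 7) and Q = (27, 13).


P != Q, so use the chord formula.
s = (y2 - y1) / (x2 - x1) = (6) / (27) mod 31 = 14
x3 = s^2 - x1 - x2 mod 31 = 14^2 - 0 - 27 = 14
y3 = s (x1 - x3) - y1 mod 31 = 14 * (0 - 14) - 7 = 14

P + Q = (14, 14)


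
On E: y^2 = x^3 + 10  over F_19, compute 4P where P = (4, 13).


k = 4 = 100_2 (binary, LSB first: 001)
Double-and-add from P = (4, 13):
  bit 0 = 0: acc unchanged = O
  bit 1 = 0: acc unchanged = O
  bit 2 = 1: acc = O + (1, 12) = (1, 12)

4P = (1, 12)


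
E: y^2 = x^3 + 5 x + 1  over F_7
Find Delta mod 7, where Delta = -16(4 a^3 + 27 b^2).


4 a^3 + 27 b^2 = 4*5^3 + 27*1^2 = 500 + 27 = 527
Delta = -16 * (527) = -8432
Delta mod 7 = 3

Delta = 3 (mod 7)


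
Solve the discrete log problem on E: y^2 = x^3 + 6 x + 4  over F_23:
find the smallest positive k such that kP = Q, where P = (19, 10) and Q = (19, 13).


Enumerate multiples of P until we hit Q = (19, 13):
  1P = (19, 10)
  2P = (10, 12)
  3P = (2, 22)
  4P = (6, 16)
  5P = (14, 16)
  6P = (8, 9)
  7P = (0, 21)
  8P = (13, 18)
  9P = (3, 7)
  10P = (4, 0)
  11P = (3, 16)
  12P = (13, 5)
  13P = (0, 2)
  14P = (8, 14)
  15P = (14, 7)
  16P = (6, 7)
  17P = (2, 1)
  18P = (10, 11)
  19P = (19, 13)
Match found at i = 19.

k = 19


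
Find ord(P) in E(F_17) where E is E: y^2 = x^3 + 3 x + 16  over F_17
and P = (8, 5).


Compute successive multiples of P until we hit O:
  1P = (8, 5)
  2P = (3, 16)
  3P = (2, 9)
  4P = (15, 11)
  5P = (10, 3)
  6P = (0, 4)
  7P = (13, 5)
  8P = (13, 12)
  ... (continuing to 15P)
  15P = O

ord(P) = 15


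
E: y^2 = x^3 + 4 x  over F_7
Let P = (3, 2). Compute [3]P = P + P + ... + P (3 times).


k = 3 = 11_2 (binary, LSB first: 11)
Double-and-add from P = (3, 2):
  bit 0 = 1: acc = O + (3, 2) = (3, 2)
  bit 1 = 1: acc = (3, 2) + (2, 4) = (6, 4)

3P = (6, 4)


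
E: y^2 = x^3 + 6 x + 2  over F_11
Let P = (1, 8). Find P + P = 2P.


Doubling: s = (3 x1^2 + a) / (2 y1)
s = (3*1^2 + 6) / (2*8) mod 11 = 4
x3 = s^2 - 2 x1 mod 11 = 4^2 - 2*1 = 3
y3 = s (x1 - x3) - y1 mod 11 = 4 * (1 - 3) - 8 = 6

2P = (3, 6)


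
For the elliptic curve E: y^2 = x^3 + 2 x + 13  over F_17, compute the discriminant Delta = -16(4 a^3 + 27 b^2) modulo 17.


4 a^3 + 27 b^2 = 4*2^3 + 27*13^2 = 32 + 4563 = 4595
Delta = -16 * (4595) = -73520
Delta mod 17 = 5

Delta = 5 (mod 17)


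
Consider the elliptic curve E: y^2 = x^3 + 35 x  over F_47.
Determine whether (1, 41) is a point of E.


Check whether y^2 = x^3 + 35 x + 0 (mod 47) for (x, y) = (1, 41).
LHS: y^2 = 41^2 mod 47 = 36
RHS: x^3 + 35 x + 0 = 1^3 + 35*1 + 0 mod 47 = 36
LHS = RHS

Yes, on the curve


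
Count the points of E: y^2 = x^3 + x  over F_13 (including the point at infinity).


For each x in F_13, count y with y^2 = x^3 + 1 x + 0 mod 13:
  x = 0: RHS = 0, y in [0]  -> 1 point(s)
  x = 2: RHS = 10, y in [6, 7]  -> 2 point(s)
  x = 3: RHS = 4, y in [2, 11]  -> 2 point(s)
  x = 4: RHS = 3, y in [4, 9]  -> 2 point(s)
  x = 5: RHS = 0, y in [0]  -> 1 point(s)
  x = 6: RHS = 1, y in [1, 12]  -> 2 point(s)
  x = 7: RHS = 12, y in [5, 8]  -> 2 point(s)
  x = 8: RHS = 0, y in [0]  -> 1 point(s)
  x = 9: RHS = 10, y in [6, 7]  -> 2 point(s)
  x = 10: RHS = 9, y in [3, 10]  -> 2 point(s)
  x = 11: RHS = 3, y in [4, 9]  -> 2 point(s)
Affine points: 19. Add the point at infinity: total = 20.

#E(F_13) = 20


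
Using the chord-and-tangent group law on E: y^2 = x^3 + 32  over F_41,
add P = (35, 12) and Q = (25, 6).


P != Q, so use the chord formula.
s = (y2 - y1) / (x2 - x1) = (35) / (31) mod 41 = 17
x3 = s^2 - x1 - x2 mod 41 = 17^2 - 35 - 25 = 24
y3 = s (x1 - x3) - y1 mod 41 = 17 * (35 - 24) - 12 = 11

P + Q = (24, 11)


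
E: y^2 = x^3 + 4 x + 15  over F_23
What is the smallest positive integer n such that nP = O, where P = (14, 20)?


Compute successive multiples of P until we hit O:
  1P = (14, 20)
  2P = (19, 21)
  3P = (2, 10)
  4P = (16, 9)
  5P = (6, 5)
  6P = (4, 16)
  7P = (7, 15)
  8P = (18, 10)
  ... (continuing to 20P)
  20P = O

ord(P) = 20


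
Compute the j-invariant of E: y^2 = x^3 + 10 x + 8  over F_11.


Delta = -16(4 a^3 + 27 b^2) mod 11 = 4
-1728 * (4 a)^3 = -1728 * (4*10)^3 mod 11 = 9
j = 9 * 4^(-1) mod 11 = 5

j = 5 (mod 11)


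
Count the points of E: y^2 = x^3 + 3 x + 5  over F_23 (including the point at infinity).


For each x in F_23, count y with y^2 = x^3 + 3 x + 5 mod 23:
  x = 1: RHS = 9, y in [3, 20]  -> 2 point(s)
  x = 3: RHS = 18, y in [8, 15]  -> 2 point(s)
  x = 4: RHS = 12, y in [9, 14]  -> 2 point(s)
  x = 6: RHS = 9, y in [3, 20]  -> 2 point(s)
  x = 7: RHS = 1, y in [1, 22]  -> 2 point(s)
  x = 8: RHS = 12, y in [9, 14]  -> 2 point(s)
  x = 9: RHS = 2, y in [5, 18]  -> 2 point(s)
  x = 10: RHS = 0, y in [0]  -> 1 point(s)
  x = 11: RHS = 12, y in [9, 14]  -> 2 point(s)
  x = 14: RHS = 8, y in [10, 13]  -> 2 point(s)
  x = 16: RHS = 9, y in [3, 20]  -> 2 point(s)
  x = 17: RHS = 1, y in [1, 22]  -> 2 point(s)
  x = 18: RHS = 3, y in [7, 16]  -> 2 point(s)
  x = 22: RHS = 1, y in [1, 22]  -> 2 point(s)
Affine points: 27. Add the point at infinity: total = 28.

#E(F_23) = 28
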